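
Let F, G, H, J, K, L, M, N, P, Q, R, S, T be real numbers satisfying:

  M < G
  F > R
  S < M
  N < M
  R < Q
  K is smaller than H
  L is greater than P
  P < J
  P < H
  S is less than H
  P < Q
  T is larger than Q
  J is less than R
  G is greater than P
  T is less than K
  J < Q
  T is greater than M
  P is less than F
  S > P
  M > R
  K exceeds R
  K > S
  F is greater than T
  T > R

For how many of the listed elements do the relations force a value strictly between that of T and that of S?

Chaining upward from S reaches: M, G, K, H, F.
Chaining downward from T reaches: P, N, J, R, Q, M.
Strictly between S and T are those in both lists: M — 1 element.

1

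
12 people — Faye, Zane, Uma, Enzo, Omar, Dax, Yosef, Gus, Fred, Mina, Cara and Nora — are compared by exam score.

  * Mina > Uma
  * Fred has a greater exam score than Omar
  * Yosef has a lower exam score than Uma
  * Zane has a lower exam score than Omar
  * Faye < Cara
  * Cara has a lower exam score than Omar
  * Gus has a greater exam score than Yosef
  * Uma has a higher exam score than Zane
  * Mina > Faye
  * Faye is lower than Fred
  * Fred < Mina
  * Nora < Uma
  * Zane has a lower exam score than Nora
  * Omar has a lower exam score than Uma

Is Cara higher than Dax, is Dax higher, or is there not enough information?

undetermined

Following every chain through Cara: above Cara we get Omar, Uma, Fred, Mina; below Cara we get Faye.
Dax is not reached, and no chain runs the other way from Dax to Cara.
So the given relations leave the order of Cara and Dax undetermined.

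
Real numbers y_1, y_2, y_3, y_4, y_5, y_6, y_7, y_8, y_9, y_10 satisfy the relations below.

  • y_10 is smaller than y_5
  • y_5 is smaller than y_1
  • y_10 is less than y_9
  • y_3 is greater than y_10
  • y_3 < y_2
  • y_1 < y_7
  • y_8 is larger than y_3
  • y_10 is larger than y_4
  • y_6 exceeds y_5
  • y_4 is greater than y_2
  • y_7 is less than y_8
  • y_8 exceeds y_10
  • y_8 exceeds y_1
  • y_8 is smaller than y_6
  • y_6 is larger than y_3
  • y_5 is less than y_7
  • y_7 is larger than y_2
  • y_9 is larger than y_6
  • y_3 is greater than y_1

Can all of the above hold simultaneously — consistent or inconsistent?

Chaining the given relations yields y_4 < y_10 < y_5 < y_1 < y_3 < y_2, so y_4 < y_2. But one relation states y_2 < y_4. These cannot both hold.

inconsistent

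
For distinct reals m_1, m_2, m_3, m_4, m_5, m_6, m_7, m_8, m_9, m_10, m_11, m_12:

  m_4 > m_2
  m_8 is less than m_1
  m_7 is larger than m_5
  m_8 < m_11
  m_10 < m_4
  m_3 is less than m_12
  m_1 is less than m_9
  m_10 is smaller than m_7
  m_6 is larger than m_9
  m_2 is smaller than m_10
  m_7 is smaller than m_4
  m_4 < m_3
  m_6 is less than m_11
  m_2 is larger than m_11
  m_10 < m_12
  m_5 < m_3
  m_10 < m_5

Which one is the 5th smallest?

The consecutive relations fix a unique order: m_8 < m_1 < m_9 < m_6 < m_11 < m_2 < m_10 < m_5 < m_7 < m_4 < m_3 < m_12.
Counting 5 from the smallest end gives m_11.

m_11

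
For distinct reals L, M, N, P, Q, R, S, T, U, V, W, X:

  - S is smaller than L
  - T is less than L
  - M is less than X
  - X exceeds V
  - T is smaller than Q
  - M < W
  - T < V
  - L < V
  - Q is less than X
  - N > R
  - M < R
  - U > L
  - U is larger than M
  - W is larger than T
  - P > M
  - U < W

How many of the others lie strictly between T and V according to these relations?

1

Chaining upward from T reaches: Q, L, U, W, X.
Chaining downward from V reaches: S, L.
Strictly between T and V are those in both lists: L — 1 element.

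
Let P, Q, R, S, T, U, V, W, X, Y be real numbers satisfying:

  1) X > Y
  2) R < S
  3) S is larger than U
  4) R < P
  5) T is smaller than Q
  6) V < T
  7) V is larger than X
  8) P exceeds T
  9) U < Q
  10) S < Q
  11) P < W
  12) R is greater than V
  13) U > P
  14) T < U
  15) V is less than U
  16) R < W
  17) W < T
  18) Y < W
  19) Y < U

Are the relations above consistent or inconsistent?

We have T < P stated directly, yet also P < W < T by chaining the others — so P < T. Contradiction.

inconsistent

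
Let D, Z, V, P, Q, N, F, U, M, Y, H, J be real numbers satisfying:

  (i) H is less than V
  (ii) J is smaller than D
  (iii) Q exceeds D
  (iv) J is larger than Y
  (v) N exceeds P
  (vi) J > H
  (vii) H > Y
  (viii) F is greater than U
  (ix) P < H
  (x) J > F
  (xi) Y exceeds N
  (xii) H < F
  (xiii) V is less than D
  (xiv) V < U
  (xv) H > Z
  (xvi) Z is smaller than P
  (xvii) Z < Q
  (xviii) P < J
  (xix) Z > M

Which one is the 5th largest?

U

The consecutive relations fix a unique order: M < Z < P < N < Y < H < V < U < F < J < D < Q.
The 5th largest is U.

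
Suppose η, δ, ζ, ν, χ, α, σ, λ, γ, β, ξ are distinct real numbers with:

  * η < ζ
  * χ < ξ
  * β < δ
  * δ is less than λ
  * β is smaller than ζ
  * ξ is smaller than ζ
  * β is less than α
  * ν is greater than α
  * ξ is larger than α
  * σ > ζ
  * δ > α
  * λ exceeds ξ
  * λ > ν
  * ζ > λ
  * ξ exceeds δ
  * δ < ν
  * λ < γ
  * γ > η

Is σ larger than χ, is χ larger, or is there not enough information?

χ < ξ and ξ < λ give χ < λ.
With λ < ζ: χ < ξ < λ < ζ.
Then ζ < σ extends the chain to σ.
So σ is larger.

σ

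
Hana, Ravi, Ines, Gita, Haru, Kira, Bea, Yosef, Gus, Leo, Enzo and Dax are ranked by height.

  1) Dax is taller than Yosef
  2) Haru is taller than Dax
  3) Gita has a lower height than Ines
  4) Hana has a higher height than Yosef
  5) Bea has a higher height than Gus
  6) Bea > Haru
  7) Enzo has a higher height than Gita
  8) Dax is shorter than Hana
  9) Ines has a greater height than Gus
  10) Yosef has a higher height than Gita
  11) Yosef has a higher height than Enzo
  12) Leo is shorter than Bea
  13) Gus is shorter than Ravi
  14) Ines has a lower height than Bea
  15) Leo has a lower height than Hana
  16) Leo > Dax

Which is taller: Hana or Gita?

Gita < Enzo < Yosef < Dax < Leo < Hana, by transitivity through Enzo, Yosef, Dax, Leo.
So Gita < Hana; Hana is the taller of the two.

Hana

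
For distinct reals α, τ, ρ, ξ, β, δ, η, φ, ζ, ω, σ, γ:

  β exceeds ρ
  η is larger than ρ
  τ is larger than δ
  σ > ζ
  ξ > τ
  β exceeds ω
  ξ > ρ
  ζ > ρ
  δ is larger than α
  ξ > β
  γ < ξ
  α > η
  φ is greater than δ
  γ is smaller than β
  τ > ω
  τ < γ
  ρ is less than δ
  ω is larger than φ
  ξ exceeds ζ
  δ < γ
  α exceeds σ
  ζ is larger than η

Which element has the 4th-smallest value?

Piecing the relations together gives one ordering: ρ < η < ζ < σ < α < δ < φ < ω < τ < γ < β < ξ.
The 4th smallest is σ.

σ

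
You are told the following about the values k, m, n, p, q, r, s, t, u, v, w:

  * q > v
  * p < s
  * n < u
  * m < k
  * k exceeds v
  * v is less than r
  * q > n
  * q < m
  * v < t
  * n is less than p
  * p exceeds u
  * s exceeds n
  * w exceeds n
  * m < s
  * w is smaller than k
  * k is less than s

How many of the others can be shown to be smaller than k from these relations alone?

5

The elements the relations force below k are v, n, q, w, m — no chain reaches any other.
That is 5.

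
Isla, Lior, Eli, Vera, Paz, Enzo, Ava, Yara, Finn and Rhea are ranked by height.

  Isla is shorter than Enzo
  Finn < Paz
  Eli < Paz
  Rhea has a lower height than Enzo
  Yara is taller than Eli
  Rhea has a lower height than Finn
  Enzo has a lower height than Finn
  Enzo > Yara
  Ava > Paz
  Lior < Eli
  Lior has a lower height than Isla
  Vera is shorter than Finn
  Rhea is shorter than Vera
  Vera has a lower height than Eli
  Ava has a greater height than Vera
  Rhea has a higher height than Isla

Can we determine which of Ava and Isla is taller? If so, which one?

Isla < Rhea and Rhea < Vera give Isla < Vera.
Then Vera < Eli extends the chain to Eli.
With Eli < Yara: Isla < Rhea < Vera < Eli < Yara.
Then Yara < Enzo extends the chain to Enzo.
With Enzo < Finn: Isla < Rhea < Vera < Eli < Yara < Enzo < Finn.
Then Finn < Paz extends the chain to Paz.
With Paz < Ava: Isla < Rhea < Vera < Eli < Yara < Enzo < Finn < Paz < Ava.
So Ava is taller.

Ava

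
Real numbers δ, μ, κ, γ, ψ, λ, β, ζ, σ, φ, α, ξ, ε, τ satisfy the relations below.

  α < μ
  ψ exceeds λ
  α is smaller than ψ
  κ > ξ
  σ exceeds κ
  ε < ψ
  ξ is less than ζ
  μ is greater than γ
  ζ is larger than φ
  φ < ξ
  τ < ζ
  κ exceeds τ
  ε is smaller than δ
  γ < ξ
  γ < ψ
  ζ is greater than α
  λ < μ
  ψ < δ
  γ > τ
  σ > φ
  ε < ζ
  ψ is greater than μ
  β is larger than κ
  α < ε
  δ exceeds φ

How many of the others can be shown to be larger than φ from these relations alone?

The elements the relations force above φ are ξ, κ, σ, ζ, δ, β — no chain reaches any other.
That is 6.

6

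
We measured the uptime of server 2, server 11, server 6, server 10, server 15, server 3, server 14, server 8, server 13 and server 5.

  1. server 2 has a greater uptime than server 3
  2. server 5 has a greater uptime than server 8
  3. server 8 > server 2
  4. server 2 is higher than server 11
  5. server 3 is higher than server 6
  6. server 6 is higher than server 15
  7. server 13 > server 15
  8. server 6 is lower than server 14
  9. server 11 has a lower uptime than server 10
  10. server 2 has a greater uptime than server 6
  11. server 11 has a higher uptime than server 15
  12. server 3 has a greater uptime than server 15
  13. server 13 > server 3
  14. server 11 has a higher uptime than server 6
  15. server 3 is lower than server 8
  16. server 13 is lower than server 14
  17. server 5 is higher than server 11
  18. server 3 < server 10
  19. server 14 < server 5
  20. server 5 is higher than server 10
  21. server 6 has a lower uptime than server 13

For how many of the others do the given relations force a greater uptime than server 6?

From server 6 the given relations immediately reach server 11, server 3, server 13, server 14, server 2.
From those, server 10, server 8, server 5 — 8 in total.
No other element is forced above server 6 by the given relations, so the count is 8.

8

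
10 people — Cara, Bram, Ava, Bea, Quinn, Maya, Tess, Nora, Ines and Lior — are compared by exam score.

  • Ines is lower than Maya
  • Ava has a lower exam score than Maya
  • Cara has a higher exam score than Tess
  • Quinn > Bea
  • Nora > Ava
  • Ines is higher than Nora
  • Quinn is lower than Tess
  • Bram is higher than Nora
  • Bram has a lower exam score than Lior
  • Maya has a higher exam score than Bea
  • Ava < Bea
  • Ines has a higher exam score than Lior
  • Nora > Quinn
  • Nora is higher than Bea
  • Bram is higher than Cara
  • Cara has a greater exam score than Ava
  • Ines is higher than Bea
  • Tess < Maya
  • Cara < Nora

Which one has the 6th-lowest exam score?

Nora

Piecing the relations together gives one ordering: Ava < Bea < Quinn < Tess < Cara < Nora < Bram < Lior < Ines < Maya.
The 6th smallest is Nora.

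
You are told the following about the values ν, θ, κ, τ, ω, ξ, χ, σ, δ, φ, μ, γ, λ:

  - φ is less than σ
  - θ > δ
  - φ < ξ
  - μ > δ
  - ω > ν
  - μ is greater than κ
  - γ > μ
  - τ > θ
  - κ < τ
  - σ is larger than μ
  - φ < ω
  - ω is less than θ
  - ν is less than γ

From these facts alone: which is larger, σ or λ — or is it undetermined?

Following every chain through λ: nothing is chained to λ.
σ is not reached, and no chain runs the other way from σ to λ.
So the given relations leave the order of λ and σ undetermined.

undetermined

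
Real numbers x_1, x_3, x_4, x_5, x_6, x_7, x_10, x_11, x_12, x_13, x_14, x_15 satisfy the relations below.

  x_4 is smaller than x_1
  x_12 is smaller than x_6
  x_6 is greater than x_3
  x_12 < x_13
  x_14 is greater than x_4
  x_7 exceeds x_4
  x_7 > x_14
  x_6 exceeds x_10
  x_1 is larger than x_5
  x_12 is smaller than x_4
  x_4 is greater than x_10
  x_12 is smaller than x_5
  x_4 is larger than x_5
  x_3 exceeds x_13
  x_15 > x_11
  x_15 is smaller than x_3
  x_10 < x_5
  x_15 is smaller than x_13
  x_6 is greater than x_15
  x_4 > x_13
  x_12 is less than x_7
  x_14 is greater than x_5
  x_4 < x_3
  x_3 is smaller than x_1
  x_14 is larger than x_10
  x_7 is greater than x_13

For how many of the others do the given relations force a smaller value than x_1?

8

Directly below x_1: x_5, x_4, x_3.
One step further: x_12, x_15, x_13, x_10 (7 so far).
One step further: x_11 (8 so far).
Nothing else is reachable below x_1; 8 in all.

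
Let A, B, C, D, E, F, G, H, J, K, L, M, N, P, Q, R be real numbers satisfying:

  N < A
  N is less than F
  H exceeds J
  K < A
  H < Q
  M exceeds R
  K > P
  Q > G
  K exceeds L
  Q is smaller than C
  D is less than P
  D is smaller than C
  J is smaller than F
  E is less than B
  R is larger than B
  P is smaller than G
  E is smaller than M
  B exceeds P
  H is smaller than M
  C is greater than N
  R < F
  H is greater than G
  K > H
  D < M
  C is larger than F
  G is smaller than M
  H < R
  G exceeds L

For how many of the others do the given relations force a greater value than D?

11

The elements the relations force above D are P, B, G, H, R, M, K, A, Q, F, C — no chain reaches any other.
That is 11.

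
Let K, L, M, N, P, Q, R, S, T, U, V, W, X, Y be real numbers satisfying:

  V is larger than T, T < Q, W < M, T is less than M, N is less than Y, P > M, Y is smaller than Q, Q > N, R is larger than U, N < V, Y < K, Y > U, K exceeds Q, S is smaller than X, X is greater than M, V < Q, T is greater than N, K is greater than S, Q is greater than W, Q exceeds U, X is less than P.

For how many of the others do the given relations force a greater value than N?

Directly above N: T, V, Y, Q.
One step further: M, K (6 so far).
One step further: X, P (8 so far).
Nothing else is reachable above N; 8 in all.

8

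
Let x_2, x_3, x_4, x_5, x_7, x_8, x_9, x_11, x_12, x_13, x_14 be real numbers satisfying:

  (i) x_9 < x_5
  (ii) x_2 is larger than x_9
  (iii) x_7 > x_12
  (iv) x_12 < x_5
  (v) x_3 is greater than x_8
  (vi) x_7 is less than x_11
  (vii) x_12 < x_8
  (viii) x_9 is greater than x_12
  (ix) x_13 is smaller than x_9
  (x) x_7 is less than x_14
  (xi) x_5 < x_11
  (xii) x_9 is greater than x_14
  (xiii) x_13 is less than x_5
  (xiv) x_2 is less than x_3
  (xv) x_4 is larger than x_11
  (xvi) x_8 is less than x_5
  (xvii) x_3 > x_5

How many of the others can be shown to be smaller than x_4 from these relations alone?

The elements the relations force below x_4 are x_12, x_13, x_7, x_14, x_8, x_9, x_5, x_11 — no chain reaches any other.
That is 8.

8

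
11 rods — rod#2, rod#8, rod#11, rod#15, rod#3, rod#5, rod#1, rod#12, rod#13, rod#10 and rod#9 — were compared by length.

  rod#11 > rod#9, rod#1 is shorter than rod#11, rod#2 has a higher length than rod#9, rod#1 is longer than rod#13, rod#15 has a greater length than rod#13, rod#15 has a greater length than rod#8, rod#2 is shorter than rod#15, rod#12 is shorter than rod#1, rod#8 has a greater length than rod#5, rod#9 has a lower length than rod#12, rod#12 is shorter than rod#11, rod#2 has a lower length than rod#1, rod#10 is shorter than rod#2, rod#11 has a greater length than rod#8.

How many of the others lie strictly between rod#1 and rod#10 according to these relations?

The relations place rod#10 below rod#1. An element lies strictly between them when it is forced above rod#10 and also forced below rod#1.
Above rod#10: {rod#2, rod#15, rod#11}. Below rod#1: {rod#9, rod#13, rod#12, rod#2}.
Intersection: {rod#2} — 1.

1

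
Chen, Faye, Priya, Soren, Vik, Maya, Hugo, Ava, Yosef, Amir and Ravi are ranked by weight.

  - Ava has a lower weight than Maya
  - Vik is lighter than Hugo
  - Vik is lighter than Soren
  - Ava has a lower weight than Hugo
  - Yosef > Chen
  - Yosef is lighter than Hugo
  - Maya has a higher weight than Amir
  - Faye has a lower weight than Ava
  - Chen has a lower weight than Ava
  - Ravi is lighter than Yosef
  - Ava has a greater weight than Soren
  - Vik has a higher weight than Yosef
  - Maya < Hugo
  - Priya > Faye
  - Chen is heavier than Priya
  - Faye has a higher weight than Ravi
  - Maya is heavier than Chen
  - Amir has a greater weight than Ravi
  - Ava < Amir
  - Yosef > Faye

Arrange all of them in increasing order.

Each adjacent pair is fixed by a given relation: Ravi < Faye; Faye < Priya; Priya < Chen; Chen < Yosef; Yosef < Vik; Vik < Soren; Soren < Ava; Ava < Amir; Amir < Maya; Maya < Hugo. Chaining them end to end gives the full order.

Ravi < Faye < Priya < Chen < Yosef < Vik < Soren < Ava < Amir < Maya < Hugo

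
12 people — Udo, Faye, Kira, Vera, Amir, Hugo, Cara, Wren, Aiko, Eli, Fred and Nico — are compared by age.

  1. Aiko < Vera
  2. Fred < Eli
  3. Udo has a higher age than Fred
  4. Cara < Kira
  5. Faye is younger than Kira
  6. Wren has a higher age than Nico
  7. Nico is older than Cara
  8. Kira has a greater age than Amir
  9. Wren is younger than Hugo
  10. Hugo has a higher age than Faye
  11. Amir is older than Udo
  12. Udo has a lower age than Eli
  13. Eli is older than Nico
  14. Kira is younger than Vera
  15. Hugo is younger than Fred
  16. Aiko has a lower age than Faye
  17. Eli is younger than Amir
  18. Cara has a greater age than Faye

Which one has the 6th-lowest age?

Hugo

Chaining the given pairs: Aiko < Faye < Cara < Nico < Wren < Hugo < Fred < Udo < Eli < Amir < Kira < Vera.
The 6th smallest is Hugo.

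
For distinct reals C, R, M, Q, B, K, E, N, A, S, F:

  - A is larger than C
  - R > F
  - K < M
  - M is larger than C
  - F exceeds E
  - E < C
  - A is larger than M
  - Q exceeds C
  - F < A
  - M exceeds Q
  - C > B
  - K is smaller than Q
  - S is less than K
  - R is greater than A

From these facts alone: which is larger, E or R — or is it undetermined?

Following the relations from E: E < C < Q < M < A < R.
So R is larger.

R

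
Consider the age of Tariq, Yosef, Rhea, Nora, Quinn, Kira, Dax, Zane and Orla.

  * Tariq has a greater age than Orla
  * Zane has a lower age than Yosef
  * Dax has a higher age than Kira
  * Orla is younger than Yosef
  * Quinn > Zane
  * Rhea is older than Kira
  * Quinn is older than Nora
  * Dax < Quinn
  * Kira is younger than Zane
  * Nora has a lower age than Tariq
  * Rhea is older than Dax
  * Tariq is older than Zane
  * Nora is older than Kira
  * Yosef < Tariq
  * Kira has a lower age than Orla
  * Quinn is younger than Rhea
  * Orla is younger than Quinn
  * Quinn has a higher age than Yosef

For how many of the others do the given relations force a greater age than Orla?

Directly above Orla: Yosef, Quinn, Tariq.
One step further: Rhea (4 so far).
Nothing else is reachable above Orla; 4 in all.

4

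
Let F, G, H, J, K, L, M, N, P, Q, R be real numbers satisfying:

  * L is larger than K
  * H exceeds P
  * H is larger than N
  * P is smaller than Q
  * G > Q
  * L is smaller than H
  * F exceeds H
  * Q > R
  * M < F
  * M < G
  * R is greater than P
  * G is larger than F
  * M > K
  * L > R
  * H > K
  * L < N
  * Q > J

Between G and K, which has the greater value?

K < L and L < N give K < N.
Then N < H extends the chain to H.
Then H < F extends the chain to F.
With F < G: K < L < N < H < F < G.
So K < G; G is the larger of the two.

G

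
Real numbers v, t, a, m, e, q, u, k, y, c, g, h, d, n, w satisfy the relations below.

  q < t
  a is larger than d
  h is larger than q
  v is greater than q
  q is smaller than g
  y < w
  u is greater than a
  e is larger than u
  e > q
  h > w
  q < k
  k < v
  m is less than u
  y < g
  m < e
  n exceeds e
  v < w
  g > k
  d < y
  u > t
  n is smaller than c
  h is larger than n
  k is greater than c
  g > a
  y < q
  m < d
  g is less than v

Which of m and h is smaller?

m

Link the given pairs in sequence: m < d; d < y; y < q; q < t; t < u; u < e; e < n; n < c; c < k; k < g; g < v; v < w; w < h.
Chaining these gives m < d < y < q < t < u < e < n < c < k < g < v < w < h.
So m < h; m is the smaller of the two.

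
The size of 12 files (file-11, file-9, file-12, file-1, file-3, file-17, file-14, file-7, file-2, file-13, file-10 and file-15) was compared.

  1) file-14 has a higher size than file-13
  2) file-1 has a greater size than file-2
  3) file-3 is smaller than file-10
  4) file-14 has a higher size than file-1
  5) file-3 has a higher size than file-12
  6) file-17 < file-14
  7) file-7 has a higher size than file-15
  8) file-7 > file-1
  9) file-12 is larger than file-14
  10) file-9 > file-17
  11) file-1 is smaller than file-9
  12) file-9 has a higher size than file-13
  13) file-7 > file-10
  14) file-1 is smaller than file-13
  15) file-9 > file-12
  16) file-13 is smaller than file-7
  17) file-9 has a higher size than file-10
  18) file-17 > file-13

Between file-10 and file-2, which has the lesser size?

file-2

The relevant relations are file-2 < file-1; file-1 < file-13; file-13 < file-17; file-17 < file-14; file-14 < file-12; file-12 < file-3; file-3 < file-10.
Chaining these gives file-2 < file-1 < file-13 < file-17 < file-14 < file-12 < file-3 < file-10.
So file-2 < file-10; file-2 is the smaller of the two.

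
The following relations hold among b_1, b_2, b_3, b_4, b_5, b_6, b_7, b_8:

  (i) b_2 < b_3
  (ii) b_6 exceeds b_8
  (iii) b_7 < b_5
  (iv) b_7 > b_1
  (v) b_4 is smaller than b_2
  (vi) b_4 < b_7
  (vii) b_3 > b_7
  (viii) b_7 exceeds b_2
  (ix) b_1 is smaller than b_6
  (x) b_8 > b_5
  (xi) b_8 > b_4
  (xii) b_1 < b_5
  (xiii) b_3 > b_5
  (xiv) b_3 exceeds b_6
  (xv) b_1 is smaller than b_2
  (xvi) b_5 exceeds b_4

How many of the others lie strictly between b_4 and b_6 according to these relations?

4

The relations place b_4 below b_6. An element lies strictly between them when it is forced above b_4 and also forced below b_6.
Above b_4: {b_2, b_7, b_5, b_8, b_3}. Below b_6: {b_1, b_2, b_7, b_5, b_8}.
Intersection: {b_2, b_7, b_5, b_8} — 4.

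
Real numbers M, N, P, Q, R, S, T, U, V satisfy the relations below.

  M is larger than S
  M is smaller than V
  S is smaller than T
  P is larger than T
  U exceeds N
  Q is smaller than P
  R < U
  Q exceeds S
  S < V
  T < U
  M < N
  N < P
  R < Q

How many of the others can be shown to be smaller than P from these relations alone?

6

Directly below P: T, N, Q.
One step further: S, M, R (6 so far).
No other element is forced below P by the given relations, so the count is 6.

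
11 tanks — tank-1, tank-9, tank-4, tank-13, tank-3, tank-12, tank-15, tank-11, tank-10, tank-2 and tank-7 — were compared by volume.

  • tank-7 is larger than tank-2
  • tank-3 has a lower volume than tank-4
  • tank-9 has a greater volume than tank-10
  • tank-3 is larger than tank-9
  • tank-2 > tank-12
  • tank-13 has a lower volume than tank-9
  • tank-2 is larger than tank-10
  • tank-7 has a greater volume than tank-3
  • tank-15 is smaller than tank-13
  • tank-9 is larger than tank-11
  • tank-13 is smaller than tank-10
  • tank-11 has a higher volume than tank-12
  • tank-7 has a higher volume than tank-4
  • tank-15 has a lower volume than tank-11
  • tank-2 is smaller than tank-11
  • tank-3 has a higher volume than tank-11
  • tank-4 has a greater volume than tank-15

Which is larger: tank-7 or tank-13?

tank-7

Link the given pairs in sequence: tank-13 < tank-10; tank-10 < tank-2; tank-2 < tank-11; tank-11 < tank-9; tank-9 < tank-3; tank-3 < tank-4; tank-4 < tank-7.
Chaining these gives tank-13 < tank-10 < tank-2 < tank-11 < tank-9 < tank-3 < tank-4 < tank-7.
So tank-13 < tank-7; tank-7 is the larger of the two.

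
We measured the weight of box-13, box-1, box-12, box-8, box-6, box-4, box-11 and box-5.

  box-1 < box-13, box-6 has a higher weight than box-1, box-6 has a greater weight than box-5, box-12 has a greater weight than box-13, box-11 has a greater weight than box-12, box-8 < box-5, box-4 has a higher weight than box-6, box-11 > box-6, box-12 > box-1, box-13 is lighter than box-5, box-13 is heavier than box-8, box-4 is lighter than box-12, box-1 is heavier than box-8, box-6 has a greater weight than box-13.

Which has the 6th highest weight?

box-13

Chaining the given pairs: box-8 < box-1 < box-13 < box-5 < box-6 < box-4 < box-12 < box-11.
The 6th largest is box-13.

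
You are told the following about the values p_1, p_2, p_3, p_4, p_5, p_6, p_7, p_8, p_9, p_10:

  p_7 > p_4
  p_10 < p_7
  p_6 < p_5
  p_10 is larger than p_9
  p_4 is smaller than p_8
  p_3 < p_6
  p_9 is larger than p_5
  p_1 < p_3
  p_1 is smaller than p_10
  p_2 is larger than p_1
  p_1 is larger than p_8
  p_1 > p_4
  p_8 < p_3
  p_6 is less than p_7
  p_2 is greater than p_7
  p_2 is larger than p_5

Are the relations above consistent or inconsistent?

The single ordering p_4 < p_8 < p_1 < p_3 < p_6 < p_5 < p_9 < p_10 < p_7 < p_2 satisfies every listed relation, so no contradiction arises.

consistent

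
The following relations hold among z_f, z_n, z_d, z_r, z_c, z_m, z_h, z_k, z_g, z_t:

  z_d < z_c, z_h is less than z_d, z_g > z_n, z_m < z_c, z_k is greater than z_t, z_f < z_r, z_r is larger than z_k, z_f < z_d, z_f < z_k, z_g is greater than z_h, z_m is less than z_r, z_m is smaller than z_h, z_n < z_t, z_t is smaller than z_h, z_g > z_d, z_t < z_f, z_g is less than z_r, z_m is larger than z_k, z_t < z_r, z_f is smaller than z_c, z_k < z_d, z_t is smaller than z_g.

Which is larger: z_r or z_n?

z_n < z_t and z_t < z_f give z_n < z_f.
Then z_f < z_k extends the chain to z_k.
Then z_k < z_m extends the chain to z_m.
Then z_m < z_h extends the chain to z_h.
Then z_h < z_d extends the chain to z_d.
With z_d < z_g: z_n < z_t < z_f < z_k < z_m < z_h < z_d < z_g.
With z_g < z_r: z_n < z_t < z_f < z_k < z_m < z_h < z_d < z_g < z_r.
So z_n < z_r; z_r is the larger of the two.

z_r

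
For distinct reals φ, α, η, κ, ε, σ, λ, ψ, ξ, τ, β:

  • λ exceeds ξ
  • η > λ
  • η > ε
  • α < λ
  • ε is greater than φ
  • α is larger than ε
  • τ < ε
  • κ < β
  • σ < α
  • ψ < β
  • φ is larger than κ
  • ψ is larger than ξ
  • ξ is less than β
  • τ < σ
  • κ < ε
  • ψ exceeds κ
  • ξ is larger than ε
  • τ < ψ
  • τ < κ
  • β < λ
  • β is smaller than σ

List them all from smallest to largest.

τ < κ < φ < ε < ξ < ψ < β < σ < α < λ < η

Each adjacent pair is fixed by a given relation: τ < κ; κ < φ; φ < ε; ε < ξ; ξ < ψ; ψ < β; β < σ; σ < α; α < λ; λ < η. Chaining them end to end gives the full order.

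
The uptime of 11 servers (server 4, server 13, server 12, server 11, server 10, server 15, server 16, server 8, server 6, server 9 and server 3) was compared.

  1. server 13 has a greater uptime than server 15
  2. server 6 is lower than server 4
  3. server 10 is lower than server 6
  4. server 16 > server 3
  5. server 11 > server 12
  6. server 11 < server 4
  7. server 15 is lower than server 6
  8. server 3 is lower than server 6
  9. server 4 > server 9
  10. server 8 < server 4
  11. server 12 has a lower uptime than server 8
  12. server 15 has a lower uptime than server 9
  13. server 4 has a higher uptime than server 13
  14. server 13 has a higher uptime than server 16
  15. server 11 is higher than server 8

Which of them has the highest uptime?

server 12 is not greatest since server 12 < server 11; server 3 is not greatest since server 3 < server 6; server 15 is not greatest since server 15 < server 6; server 10 is not greatest since server 10 < server 6; server 6 is not greatest since server 6 < server 4; server 8 is not greatest since server 8 < server 4; server 11 is not greatest since server 11 < server 4; server 16 is not greatest since server 16 < server 13; server 9 is not greatest since server 9 < server 4; server 13 is not greatest since server 13 < server 4.
Only server 4 has nothing above it, so server 4 is the highest uptime.

server 4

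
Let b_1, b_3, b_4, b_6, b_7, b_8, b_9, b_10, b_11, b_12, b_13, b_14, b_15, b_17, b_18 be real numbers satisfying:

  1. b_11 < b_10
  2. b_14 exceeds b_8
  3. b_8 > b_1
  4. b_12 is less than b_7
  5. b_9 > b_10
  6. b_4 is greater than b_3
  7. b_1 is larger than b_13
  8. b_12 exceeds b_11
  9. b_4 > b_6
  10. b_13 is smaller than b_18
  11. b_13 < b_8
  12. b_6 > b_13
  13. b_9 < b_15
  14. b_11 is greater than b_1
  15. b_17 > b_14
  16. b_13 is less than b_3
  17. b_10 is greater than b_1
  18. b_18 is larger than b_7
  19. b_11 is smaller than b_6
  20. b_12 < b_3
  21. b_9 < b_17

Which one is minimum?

Chaining upward from b_13: directly above it, b_1, b_3, b_8, b_18, b_6; then b_11, b_10, b_14, b_4; then b_12, b_9, b_17; then b_7, b_15.
That covers every other element, and nothing is given below b_13, so b_13 is the minimum.

b_13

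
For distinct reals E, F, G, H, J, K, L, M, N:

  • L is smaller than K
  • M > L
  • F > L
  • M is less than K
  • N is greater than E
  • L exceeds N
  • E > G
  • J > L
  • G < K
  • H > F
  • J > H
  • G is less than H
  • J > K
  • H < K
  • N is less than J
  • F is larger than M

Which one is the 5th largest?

M

The consecutive relations fix a unique order: G < E < N < L < M < F < H < K < J.
The 5th largest is M.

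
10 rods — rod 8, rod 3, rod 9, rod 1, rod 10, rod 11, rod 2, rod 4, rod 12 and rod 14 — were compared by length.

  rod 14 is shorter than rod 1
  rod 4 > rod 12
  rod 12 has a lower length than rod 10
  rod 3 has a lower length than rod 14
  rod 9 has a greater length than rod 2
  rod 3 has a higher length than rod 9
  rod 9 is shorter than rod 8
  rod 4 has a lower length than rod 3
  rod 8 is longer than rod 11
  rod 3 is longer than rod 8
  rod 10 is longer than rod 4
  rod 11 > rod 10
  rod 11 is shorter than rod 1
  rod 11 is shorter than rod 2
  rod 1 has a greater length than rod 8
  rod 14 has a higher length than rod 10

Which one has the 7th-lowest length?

Chaining the given pairs: rod 12 < rod 4 < rod 10 < rod 11 < rod 2 < rod 9 < rod 8 < rod 3 < rod 14 < rod 1.
Counting 7 from the smallest end gives rod 8.

rod 8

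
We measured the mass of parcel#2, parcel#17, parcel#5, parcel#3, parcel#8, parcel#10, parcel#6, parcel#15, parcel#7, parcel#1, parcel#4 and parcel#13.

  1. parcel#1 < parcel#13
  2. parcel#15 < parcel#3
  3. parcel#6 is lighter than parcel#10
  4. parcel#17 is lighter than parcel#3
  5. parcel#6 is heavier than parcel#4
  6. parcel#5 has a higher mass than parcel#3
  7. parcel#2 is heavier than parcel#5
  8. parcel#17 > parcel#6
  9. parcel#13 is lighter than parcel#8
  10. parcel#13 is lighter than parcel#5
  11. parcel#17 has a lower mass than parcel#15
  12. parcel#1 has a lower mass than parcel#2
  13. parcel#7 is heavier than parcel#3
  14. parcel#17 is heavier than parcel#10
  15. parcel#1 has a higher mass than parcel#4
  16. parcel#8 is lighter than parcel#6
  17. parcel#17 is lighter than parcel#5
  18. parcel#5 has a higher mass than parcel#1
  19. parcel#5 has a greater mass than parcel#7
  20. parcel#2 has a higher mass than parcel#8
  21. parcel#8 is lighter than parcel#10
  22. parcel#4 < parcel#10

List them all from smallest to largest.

Nothing is placed below parcel#4, so it is least; from there parcel#4 < parcel#1; parcel#1 < parcel#13; parcel#13 < parcel#8; parcel#8 < parcel#6; parcel#6 < parcel#10; parcel#10 < parcel#17; parcel#17 < parcel#15; parcel#15 < parcel#3; parcel#3 < parcel#7; parcel#7 < parcel#5; parcel#5 < parcel#2, each given directly.

parcel#4 < parcel#1 < parcel#13 < parcel#8 < parcel#6 < parcel#10 < parcel#17 < parcel#15 < parcel#3 < parcel#7 < parcel#5 < parcel#2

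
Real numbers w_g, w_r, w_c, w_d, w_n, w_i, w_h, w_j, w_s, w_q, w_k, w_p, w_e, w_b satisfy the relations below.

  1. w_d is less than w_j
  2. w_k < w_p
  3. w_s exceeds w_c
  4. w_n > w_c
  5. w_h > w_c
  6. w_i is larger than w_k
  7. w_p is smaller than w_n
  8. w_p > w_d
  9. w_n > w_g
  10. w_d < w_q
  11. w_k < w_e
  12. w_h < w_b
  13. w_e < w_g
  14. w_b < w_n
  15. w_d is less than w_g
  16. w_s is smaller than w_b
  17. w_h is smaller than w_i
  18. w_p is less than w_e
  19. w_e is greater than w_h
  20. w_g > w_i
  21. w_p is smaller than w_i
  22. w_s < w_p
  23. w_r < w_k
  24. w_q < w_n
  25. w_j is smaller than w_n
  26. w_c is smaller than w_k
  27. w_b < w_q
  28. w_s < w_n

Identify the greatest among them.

w_n

w_c is not greatest since w_c < w_k; w_r is not greatest since w_r < w_k; w_d is not greatest since w_d < w_q; w_h is not greatest since w_h < w_e; w_s is not greatest since w_s < w_b; w_k is not greatest since w_k < w_p; w_b is not greatest since w_b < w_q; w_p is not greatest since w_p < w_n; w_i is not greatest since w_i < w_g; w_e is not greatest since w_e < w_g; w_j is not greatest since w_j < w_n; w_q is not greatest since w_q < w_n; w_g is not greatest since w_g < w_n.
Only w_n has nothing above it, so w_n is the greatest.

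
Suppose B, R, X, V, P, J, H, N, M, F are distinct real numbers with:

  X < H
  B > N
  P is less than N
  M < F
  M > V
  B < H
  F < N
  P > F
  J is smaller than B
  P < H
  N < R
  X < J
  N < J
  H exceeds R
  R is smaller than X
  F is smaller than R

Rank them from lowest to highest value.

V < M < F < P < N < R < X < J < B < H

Nothing is placed below V, so it is least; from there V < M; M < F; F < P; P < N; N < R; R < X; X < J; J < B; B < H, each given directly.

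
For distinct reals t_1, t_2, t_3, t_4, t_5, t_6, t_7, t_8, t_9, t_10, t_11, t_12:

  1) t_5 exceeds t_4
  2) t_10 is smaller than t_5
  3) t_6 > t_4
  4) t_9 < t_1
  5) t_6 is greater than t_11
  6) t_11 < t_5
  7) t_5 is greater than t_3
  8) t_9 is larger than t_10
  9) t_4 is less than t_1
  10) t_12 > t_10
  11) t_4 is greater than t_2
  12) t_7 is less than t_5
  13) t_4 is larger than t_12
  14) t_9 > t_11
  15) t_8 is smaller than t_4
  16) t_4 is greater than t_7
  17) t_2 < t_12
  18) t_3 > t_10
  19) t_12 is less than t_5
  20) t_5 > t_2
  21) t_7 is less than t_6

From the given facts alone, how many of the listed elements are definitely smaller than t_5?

Directly below t_5: t_11, t_2, t_10, t_3, t_12, t_7, t_4.
One step further: t_8 (8 so far).
Nothing else is reachable below t_5; 8 in all.

8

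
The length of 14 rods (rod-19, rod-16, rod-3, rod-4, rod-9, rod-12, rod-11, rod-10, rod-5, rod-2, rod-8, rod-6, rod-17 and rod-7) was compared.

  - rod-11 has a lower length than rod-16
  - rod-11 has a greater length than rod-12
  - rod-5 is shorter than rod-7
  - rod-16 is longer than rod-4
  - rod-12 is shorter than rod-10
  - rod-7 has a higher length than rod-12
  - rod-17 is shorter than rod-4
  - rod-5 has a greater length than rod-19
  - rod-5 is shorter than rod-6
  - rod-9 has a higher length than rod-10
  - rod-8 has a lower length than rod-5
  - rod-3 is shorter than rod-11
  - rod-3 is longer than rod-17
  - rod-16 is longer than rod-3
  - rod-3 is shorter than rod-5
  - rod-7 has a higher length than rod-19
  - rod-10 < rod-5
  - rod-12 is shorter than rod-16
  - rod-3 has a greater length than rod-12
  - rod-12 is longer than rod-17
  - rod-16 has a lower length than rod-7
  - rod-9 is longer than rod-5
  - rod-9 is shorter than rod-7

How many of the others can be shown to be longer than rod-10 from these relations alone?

4

Directly above rod-10: rod-5, rod-9.
One step further: rod-6, rod-7 (4 so far).
No other element is forced above rod-10 by the given relations, so the count is 4.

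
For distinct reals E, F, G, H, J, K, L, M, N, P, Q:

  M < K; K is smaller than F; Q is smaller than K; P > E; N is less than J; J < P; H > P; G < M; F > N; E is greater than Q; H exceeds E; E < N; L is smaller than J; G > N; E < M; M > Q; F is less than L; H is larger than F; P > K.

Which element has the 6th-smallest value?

K

The consecutive relations fix a unique order: Q < E < N < G < M < K < F < L < J < P < H.
Counting 6 from the smallest end gives K.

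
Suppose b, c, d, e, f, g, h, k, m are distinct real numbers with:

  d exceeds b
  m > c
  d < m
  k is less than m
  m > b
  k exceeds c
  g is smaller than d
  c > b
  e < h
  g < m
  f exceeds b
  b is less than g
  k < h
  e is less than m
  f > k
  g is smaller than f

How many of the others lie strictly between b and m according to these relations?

Chaining upward from b reaches: g, d, c, k, f, h.
Chaining downward from m reaches: e, g, d, c, k.
Strictly between b and m are those in both lists: g, d, c, k — 4 elements.

4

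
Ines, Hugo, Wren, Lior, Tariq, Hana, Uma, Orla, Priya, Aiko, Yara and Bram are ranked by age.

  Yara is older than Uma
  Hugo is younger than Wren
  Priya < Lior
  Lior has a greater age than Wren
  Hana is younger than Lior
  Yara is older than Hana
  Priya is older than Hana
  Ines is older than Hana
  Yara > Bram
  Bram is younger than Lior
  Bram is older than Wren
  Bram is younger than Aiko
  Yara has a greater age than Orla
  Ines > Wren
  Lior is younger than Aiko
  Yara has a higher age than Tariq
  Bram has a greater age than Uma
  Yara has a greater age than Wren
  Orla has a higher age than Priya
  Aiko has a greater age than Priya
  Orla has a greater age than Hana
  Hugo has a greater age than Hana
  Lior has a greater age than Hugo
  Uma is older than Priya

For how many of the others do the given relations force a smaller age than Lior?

The elements the relations force below Lior are Hana, Hugo, Wren, Priya, Uma, Bram — no chain reaches any other.
That is 6.

6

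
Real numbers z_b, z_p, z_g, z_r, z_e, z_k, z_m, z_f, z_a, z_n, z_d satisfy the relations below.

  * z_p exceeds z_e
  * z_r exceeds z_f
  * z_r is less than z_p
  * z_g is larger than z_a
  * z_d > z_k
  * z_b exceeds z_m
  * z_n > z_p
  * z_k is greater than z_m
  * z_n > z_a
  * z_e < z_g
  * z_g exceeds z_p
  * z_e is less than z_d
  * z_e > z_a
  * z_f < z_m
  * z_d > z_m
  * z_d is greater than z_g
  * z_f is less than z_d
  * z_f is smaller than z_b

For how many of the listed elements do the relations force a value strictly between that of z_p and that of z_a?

1

The relations place z_a below z_p. An element lies strictly between them when it is forced above z_a and also forced below z_p.
Above z_a: {z_e, z_n, z_g, z_d}. Below z_p: {z_f, z_r, z_e}.
Intersection: {z_e} — 1.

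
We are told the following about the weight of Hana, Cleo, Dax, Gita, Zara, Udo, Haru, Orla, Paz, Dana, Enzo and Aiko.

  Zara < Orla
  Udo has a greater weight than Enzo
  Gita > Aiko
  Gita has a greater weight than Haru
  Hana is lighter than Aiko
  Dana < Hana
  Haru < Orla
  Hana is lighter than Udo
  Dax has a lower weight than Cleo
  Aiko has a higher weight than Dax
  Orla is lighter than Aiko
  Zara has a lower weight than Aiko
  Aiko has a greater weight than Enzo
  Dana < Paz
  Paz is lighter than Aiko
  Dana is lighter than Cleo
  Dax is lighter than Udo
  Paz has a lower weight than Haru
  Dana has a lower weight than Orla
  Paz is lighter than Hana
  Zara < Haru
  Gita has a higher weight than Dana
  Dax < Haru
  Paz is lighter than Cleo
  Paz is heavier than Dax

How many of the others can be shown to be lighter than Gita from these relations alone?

9

Directly below Gita: Dana, Haru, Aiko.
One step further: Dax, Zara, Paz, Enzo, Hana, Orla (9 so far).
No other element is forced below Gita by the given relations, so the count is 9.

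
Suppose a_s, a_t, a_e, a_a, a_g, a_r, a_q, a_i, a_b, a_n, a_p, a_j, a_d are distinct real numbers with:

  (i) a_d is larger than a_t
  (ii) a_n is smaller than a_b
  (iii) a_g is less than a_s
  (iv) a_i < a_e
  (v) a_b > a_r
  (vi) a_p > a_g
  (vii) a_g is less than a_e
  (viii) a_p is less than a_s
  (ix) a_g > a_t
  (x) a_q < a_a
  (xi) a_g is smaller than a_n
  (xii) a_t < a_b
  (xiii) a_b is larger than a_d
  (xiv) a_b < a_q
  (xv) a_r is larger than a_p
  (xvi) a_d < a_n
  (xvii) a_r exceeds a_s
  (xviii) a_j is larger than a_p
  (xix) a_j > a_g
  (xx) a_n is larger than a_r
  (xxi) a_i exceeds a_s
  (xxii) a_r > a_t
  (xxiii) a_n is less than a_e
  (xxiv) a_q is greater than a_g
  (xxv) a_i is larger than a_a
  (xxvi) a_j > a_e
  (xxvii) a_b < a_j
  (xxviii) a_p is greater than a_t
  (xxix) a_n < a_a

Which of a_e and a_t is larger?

Link the given pairs in sequence: a_t < a_g; a_g < a_p; a_p < a_s; a_s < a_r; a_r < a_n; a_n < a_b; a_b < a_q; a_q < a_a; a_a < a_i; a_i < a_e.
Together: a_t < a_g < a_p < a_s < a_r < a_n < a_b < a_q < a_a < a_i < a_e.
So a_t < a_e; a_e is the larger of the two.

a_e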